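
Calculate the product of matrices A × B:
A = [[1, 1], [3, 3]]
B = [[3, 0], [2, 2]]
[[5, 2], [15, 6]]

Matrix multiplication:
C[0][0] = 1×3 + 1×2 = 5
C[0][1] = 1×0 + 1×2 = 2
C[1][0] = 3×3 + 3×2 = 15
C[1][1] = 3×0 + 3×2 = 6
Result: [[5, 2], [15, 6]]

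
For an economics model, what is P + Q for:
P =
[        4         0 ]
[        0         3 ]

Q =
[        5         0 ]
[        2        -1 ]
P + Q =
[        9         0 ]
[        2         2 ]

Matrix addition is elementwise: (P+Q)[i][j] = P[i][j] + Q[i][j].
  (P+Q)[0][0] = (4) + (5) = 9
  (P+Q)[0][1] = (0) + (0) = 0
  (P+Q)[1][0] = (0) + (2) = 2
  (P+Q)[1][1] = (3) + (-1) = 2
P + Q =
[        9         0 ]
[        2         2 ]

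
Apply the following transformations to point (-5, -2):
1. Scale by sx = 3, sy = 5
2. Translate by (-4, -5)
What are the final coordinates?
(-19, -15)

Step 1: Scale (-5, -2) by (sx, sy) = (3, 5) → (-15, -10)
Step 2: Translate by (-4, -5) → (-19, -15)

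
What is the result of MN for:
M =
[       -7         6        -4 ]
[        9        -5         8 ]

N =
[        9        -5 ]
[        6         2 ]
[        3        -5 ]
MN =
[      -39        67 ]
[       75       -95 ]

Matrix multiplication: (MN)[i][j] = sum over k of M[i][k] * N[k][j].
  (MN)[0][0] = (-7)*(9) + (6)*(6) + (-4)*(3) = -39
  (MN)[0][1] = (-7)*(-5) + (6)*(2) + (-4)*(-5) = 67
  (MN)[1][0] = (9)*(9) + (-5)*(6) + (8)*(3) = 75
  (MN)[1][1] = (9)*(-5) + (-5)*(2) + (8)*(-5) = -95
MN =
[      -39        67 ]
[       75       -95 ]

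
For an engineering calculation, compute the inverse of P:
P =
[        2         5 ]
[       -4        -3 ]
det(P) = 14
P⁻¹ =
[    -3/14     -5/14 ]
[      2/7       1/7 ]

For a 2×2 matrix P = [[a, b], [c, d]] with det(P) ≠ 0, P⁻¹ = (1/det(P)) * [[d, -b], [-c, a]].
det(P) = (2)*(-3) - (5)*(-4) = -6 + 20 = 14.
P⁻¹ = (1/14) * [[-3, -5], [4, 2]].
Dividing each entry by 14 and reducing:
P⁻¹ =
[    -3/14     -5/14 ]
[      2/7       1/7 ]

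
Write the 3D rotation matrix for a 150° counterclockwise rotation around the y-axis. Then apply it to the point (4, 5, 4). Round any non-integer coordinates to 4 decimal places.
R = [[-√3/2, 0, 1/2], [0, 1, 0], [-1/2, 0, -√3/2]]; R·(4, 5, 4) = (-1.4641, 5.0000, -5.4641)

Rotation matrix for 150° around y-axis:
cos(150°) = -√3/2, sin(150°) = 1/2
R = [[-√3/2, 0, 1/2], [0, 1, 0], [-1/2, 0, -√3/2]]
Apply to (4, 5, 4): R·[4, 5, 4]ᵀ = (-1.4641, 5.0000, -5.4641)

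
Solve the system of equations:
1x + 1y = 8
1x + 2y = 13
x = 3, y = 5

Use elimination (row reduction):
Equation 1: 1x + 1y = 8.
Equation 2: 1x + 2y = 13.
Multiply Eq1 by 1 and Eq2 by 1: 1x + 1y = 8;  1x + 2y = 13.
Subtract: (1)y = 5, so y = 5.
Back-substitute into Eq1: 1x + 1*(5) = 8, so x = 3.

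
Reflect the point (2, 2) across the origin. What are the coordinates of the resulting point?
(-2, -2)

Reflection across origin: (2, 2) → (-2, -2)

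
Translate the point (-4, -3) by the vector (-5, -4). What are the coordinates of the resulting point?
(-9, -7)

Translation by (-5, -4):
x' = -4 + -5 = -9
y' = -3 + -4 = -7
Homogeneous matrix: [[1, 0, -5], [0, 1, -4], [0, 0, 1]]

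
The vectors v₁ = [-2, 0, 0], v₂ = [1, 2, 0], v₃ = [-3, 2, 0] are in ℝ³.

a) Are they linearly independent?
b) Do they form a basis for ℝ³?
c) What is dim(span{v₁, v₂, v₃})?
Not independent, not a basis, dim(span) = 2

Check whether v₃ can be written as a linear combination of v₁ and v₂.
v₃ = (2)·v₁ + (1)·v₂ = [-3, 2, 0], so the three vectors are linearly dependent.
Thus they do not form a basis for ℝ³, and dim(span{v₁, v₂, v₃}) = 2 (spanned by v₁ and v₂).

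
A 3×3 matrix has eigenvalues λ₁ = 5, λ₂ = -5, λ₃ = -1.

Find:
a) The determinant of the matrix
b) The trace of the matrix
det = 25, trace = -1

Two standard eigenvalue identities:
- det(A) equals the product of the eigenvalues (counted with multiplicity).
- trace(A) equals the sum of the eigenvalues.
det(A) = (5)*(-5)*(-1) = 25.
trace(A) = 5 - 5 - 1 = -1.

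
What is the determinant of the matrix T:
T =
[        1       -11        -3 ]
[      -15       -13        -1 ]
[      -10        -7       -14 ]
det(T) = 2450

Expand along row 0 (cofactor expansion): det(T) = a*(e*i - f*h) - b*(d*i - f*g) + c*(d*h - e*g), where the 3×3 is [[a, b, c], [d, e, f], [g, h, i]].
Minor M_00 = (-13)*(-14) - (-1)*(-7) = 182 - 7 = 175.
Minor M_01 = (-15)*(-14) - (-1)*(-10) = 210 - 10 = 200.
Minor M_02 = (-15)*(-7) - (-13)*(-10) = 105 - 130 = -25.
det(T) = (1)*(175) - (-11)*(200) + (-3)*(-25) = 175 + 2200 + 75 = 2450.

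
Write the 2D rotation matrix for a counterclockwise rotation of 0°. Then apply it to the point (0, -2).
R = [[1, 0], [0, 1]]; R·(0, -2) = (0, -2)

Rotation matrix formula: R(θ) = [[cos θ, -sin θ], [sin θ, cos θ]]
For θ = 0°:
cos(0°) = 1
sin(0°) = 0
R = [[1, 0], [0, 1]]
Apply to (0, -2): [1·0 + (0)·-2, 0·0 + 1·-2] = (0, -2)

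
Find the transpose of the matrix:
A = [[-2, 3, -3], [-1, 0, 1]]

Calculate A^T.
[[-2, -1], [3, 0], [-3, 1]]

The transpose sends entry (i,j) to (j,i); rows become columns.
Row 0 of A: [-2, 3, -3] -> column 0 of A^T.
Row 1 of A: [-1, 0, 1] -> column 1 of A^T.
A^T = [[-2, -1], [3, 0], [-3, 1]]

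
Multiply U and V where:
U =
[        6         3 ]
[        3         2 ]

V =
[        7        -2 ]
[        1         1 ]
UV =
[       45        -9 ]
[       23        -4 ]

Matrix multiplication: (UV)[i][j] = sum over k of U[i][k] * V[k][j].
  (UV)[0][0] = (6)*(7) + (3)*(1) = 45
  (UV)[0][1] = (6)*(-2) + (3)*(1) = -9
  (UV)[1][0] = (3)*(7) + (2)*(1) = 23
  (UV)[1][1] = (3)*(-2) + (2)*(1) = -4
UV =
[       45        -9 ]
[       23        -4 ]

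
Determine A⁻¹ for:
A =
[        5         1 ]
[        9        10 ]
det(A) = 41
A⁻¹ =
[    10/41     -1/41 ]
[    -9/41      5/41 ]

For a 2×2 matrix A = [[a, b], [c, d]] with det(A) ≠ 0, A⁻¹ = (1/det(A)) * [[d, -b], [-c, a]].
det(A) = (5)*(10) - (1)*(9) = 50 - 9 = 41.
A⁻¹ = (1/41) * [[10, -1], [-9, 5]].
Dividing each entry by 41 and reducing:
A⁻¹ =
[    10/41     -1/41 ]
[    -9/41      5/41 ]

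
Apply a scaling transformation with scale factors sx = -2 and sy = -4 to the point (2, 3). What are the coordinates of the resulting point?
(-4, -12)

Scaling matrix:
[[-2, 0], [0, -4]]
Result: (2 × -2, 3 × -4) = (-4, -12)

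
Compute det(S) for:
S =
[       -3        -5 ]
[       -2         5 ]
det(S) = -25

For a 2×2 matrix [[a, b], [c, d]], det = a*d - b*c.
det(S) = (-3)*(5) - (-5)*(-2) = -15 - 10 = -25.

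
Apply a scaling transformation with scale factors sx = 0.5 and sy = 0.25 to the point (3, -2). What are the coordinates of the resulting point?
(1.5, -0.5)

Scaling matrix:
[[0.50, 0], [0, 0.25]]
Result: (3 × 0.5, -2 × 0.25) = (1.5, -0.5)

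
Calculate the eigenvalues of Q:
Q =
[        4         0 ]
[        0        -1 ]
λ = -1, 4

Solve det(Q - λI) = 0. For a 2×2 matrix the characteristic equation is λ² - (trace)λ + det = 0.
trace(Q) = a + d = 4 - 1 = 3.
det(Q) = a*d - b*c = (4)*(-1) - (0)*(0) = -4 - 0 = -4.
Characteristic equation: λ² - (3)λ + (-4) = 0.
Discriminant = (3)² - 4*(-4) = 9 + 16 = 25.
λ = (3 ± √25) / 2 = (3 ± 5) / 2 = -1, 4.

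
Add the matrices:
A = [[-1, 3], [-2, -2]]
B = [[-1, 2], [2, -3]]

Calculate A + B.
[[-2, 5], [0, -5]]

Add corresponding elements:
(-1)+(-1)=-2
(3)+(2)=5
(-2)+(2)=0
(-2)+(-3)=-5
A + B = [[-2, 5], [0, -5]]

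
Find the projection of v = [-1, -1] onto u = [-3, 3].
[0, 0]

The projection of v onto u is proj_u(v) = ((v·u) / (u·u)) · u.
v·u = (-1)*(-3) + (-1)*(3) = 0.
u·u = (-3)*(-3) + (3)*(3) = 18.
coefficient = 0 / 18 = 0.
proj_u(v) = 0 · [-3, 3] = [0, 0].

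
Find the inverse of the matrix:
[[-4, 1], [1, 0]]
[[0, 1], [1, 4]]

For [[a,b],[c,d]], inverse = (1/det)·[[d,-b],[-c,a]]
det = -4·0 - 1·1 = -1
Inverse = (1/-1)·[[0, -1], [-1, -4]]
        = [[0, 1], [1, 4]]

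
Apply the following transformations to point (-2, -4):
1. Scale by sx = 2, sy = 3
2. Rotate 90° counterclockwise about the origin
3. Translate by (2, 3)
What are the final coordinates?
(14, -1)

Step 1: Scale → (-4, -12)
Step 2: Rotate 90° → (12, -4)
Step 3: Translate → (14, -1)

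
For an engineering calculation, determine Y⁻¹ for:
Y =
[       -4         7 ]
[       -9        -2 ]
det(Y) = 71
Y⁻¹ =
[    -2/71     -7/71 ]
[     9/71     -4/71 ]

For a 2×2 matrix Y = [[a, b], [c, d]] with det(Y) ≠ 0, Y⁻¹ = (1/det(Y)) * [[d, -b], [-c, a]].
det(Y) = (-4)*(-2) - (7)*(-9) = 8 + 63 = 71.
Y⁻¹ = (1/71) * [[-2, -7], [9, -4]].
Dividing each entry by 71 and reducing:
Y⁻¹ =
[    -2/71     -7/71 ]
[     9/71     -4/71 ]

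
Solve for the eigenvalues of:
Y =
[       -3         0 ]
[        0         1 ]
λ = -3, 1

Solve det(Y - λI) = 0. For a 2×2 matrix the characteristic equation is λ² - (trace)λ + det = 0.
trace(Y) = a + d = -3 + 1 = -2.
det(Y) = a*d - b*c = (-3)*(1) - (0)*(0) = -3 - 0 = -3.
Characteristic equation: λ² - (-2)λ + (-3) = 0.
Discriminant = (-2)² - 4*(-3) = 4 + 12 = 16.
λ = (-2 ± √16) / 2 = (-2 ± 4) / 2 = -3, 1.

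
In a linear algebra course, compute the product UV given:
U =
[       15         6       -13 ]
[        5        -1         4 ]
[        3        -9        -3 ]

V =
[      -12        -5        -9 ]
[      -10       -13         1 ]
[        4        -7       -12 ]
UV =
[     -292       -62        27 ]
[      -34       -40       -94 ]
[       42       123         0 ]

Matrix multiplication: (UV)[i][j] = sum over k of U[i][k] * V[k][j].
  (UV)[0][0] = (15)*(-12) + (6)*(-10) + (-13)*(4) = -292
  (UV)[0][1] = (15)*(-5) + (6)*(-13) + (-13)*(-7) = -62
  (UV)[0][2] = (15)*(-9) + (6)*(1) + (-13)*(-12) = 27
  (UV)[1][0] = (5)*(-12) + (-1)*(-10) + (4)*(4) = -34
  (UV)[1][1] = (5)*(-5) + (-1)*(-13) + (4)*(-7) = -40
  (UV)[1][2] = (5)*(-9) + (-1)*(1) + (4)*(-12) = -94
  (UV)[2][0] = (3)*(-12) + (-9)*(-10) + (-3)*(4) = 42
  (UV)[2][1] = (3)*(-5) + (-9)*(-13) + (-3)*(-7) = 123
  (UV)[2][2] = (3)*(-9) + (-9)*(1) + (-3)*(-12) = 0
UV =
[     -292       -62        27 ]
[      -34       -40       -94 ]
[       42       123         0 ]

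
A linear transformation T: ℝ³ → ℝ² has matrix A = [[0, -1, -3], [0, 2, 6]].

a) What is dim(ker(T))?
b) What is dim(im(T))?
dim(ker) = 2, dim(im) = 1

Observe that row 2 = -2 × row 1 (so the rows are linearly dependent).
Thus rank(A) = 1 (only one linearly independent row).
dim(im(T)) = rank(A) = 1.
By the rank-nullity theorem applied to T: ℝ³ → ℝ², rank(A) + nullity(A) = 3 (the domain dimension), so dim(ker(T)) = 3 - 1 = 2.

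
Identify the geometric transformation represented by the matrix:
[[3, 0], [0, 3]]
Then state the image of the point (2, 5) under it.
uniform scaling by factor 3; image of (2, 5) is (6, 15)

This is a diagonal matrix with equal entries 3, so it scales both axes by the same factor 3.
The matrix [[3, 0], [0, 3]] represents: uniform scaling by factor 3.
Applying it to (2, 5): [3·2 + 0·5, 0·2 + 3·5] = (6, 15).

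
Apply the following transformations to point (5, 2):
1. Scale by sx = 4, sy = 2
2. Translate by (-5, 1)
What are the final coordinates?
(15, 5)

Step 1: Scale (5, 2) by (sx, sy) = (4, 2) → (20, 4)
Step 2: Translate by (-5, 1) → (15, 5)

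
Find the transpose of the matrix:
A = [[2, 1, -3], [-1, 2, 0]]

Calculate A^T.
[[2, -1], [1, 2], [-3, 0]]

The transpose sends entry (i,j) to (j,i); rows become columns.
Row 0 of A: [2, 1, -3] -> column 0 of A^T.
Row 1 of A: [-1, 2, 0] -> column 1 of A^T.
A^T = [[2, -1], [1, 2], [-3, 0]]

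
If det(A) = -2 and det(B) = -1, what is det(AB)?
2

Use the multiplicative property of determinants: det(AB) = det(A)*det(B).
det(AB) = (-2)*(-1) = 2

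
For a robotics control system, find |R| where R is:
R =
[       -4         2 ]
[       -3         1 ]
det(R) = 2

For a 2×2 matrix [[a, b], [c, d]], det = a*d - b*c.
det(R) = (-4)*(1) - (2)*(-3) = -4 + 6 = 2.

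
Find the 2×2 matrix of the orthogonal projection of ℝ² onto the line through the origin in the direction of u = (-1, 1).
[[1/2, -1/2], [-1/2, 1/2]]

The orthogonal projection onto the line spanned by a nonzero vector u = (a, b) has matrix P = (u uᵀ) / (uᵀ u) = (1/(a² + b²)) · [[a², ab], [ab, b²]].
Here u = (-1, 1), so a² + b² = 1 + 1 = 2.
P = (1/2) · [[1, -1], [-1, 1]] = [[1/2, -1/2], [-1/2, 1/2]].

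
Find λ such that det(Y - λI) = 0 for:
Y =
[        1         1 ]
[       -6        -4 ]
λ = -2, -1

Solve det(Y - λI) = 0. For a 2×2 matrix the characteristic equation is λ² - (trace)λ + det = 0.
trace(Y) = a + d = 1 - 4 = -3.
det(Y) = a*d - b*c = (1)*(-4) - (1)*(-6) = -4 + 6 = 2.
Characteristic equation: λ² - (-3)λ + (2) = 0.
Discriminant = (-3)² - 4*(2) = 9 - 8 = 1.
λ = (-3 ± √1) / 2 = (-3 ± 1) / 2 = -2, -1.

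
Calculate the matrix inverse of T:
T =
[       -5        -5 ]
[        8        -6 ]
det(T) = 70
T⁻¹ =
[    -3/35      1/14 ]
[    -4/35     -1/14 ]

For a 2×2 matrix T = [[a, b], [c, d]] with det(T) ≠ 0, T⁻¹ = (1/det(T)) * [[d, -b], [-c, a]].
det(T) = (-5)*(-6) - (-5)*(8) = 30 + 40 = 70.
T⁻¹ = (1/70) * [[-6, 5], [-8, -5]].
Dividing each entry by 70 and reducing:
T⁻¹ =
[    -3/35      1/14 ]
[    -4/35     -1/14 ]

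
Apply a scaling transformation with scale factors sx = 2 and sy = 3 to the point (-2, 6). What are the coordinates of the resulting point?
(-4, 18)

Scaling matrix:
[[2, 0], [0, 3]]
Result: (-2 × 2, 6 × 3) = (-4, 18)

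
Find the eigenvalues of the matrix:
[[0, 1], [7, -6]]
λ = -7 and λ = 1

Characteristic equation: det(A - λI) = 0
λ² - (trace)λ + (det) = 0
λ² - (-6)λ + (-7) = 0
λ² + 6λ - 7 = 0
Solving: λ = -7, 1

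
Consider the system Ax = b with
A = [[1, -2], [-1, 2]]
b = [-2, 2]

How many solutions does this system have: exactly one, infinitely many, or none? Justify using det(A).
Infinitely many solutions

det(A) = (1)*(2) - (-2)*(-1) = 0, so A is singular (column 2 is -2 times column 1).
b = [-2, 2] = -2 * column 1 of A, so b lies in the column space of A.
A singular matrix whose right-hand side is in its column space gives a 1-parameter family of solutions — infinitely many.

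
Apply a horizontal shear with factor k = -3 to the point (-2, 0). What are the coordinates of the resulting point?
(-2, 0)

Shear matrix for horizontal shear with factor k = -3:
[[1, -3], [0, 1]]
Result: (-2, 0) → (-2, 0)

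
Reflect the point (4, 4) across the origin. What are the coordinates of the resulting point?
(-4, -4)

Reflection across origin: (4, 4) → (-4, -4)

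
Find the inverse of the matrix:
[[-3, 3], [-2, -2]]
[[-1/6, -1/4], [1/6, -1/4]]

For [[a,b],[c,d]], inverse = (1/det)·[[d,-b],[-c,a]]
det = -3·-2 - 3·-2 = 12
Inverse = (1/12)·[[-2, -3], [2, -3]]
        = [[-1/6, -1/4], [1/6, -1/4]]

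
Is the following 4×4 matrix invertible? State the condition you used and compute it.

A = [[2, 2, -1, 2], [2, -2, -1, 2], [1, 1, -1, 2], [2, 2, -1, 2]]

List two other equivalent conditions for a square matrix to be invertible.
No, not invertible; det(A) = 0 (two rows are equal, so the rows are linearly dependent). Equivalent conditions (failing for this A): rank(A) < 4; Ax = 0 has non-trivial solutions; 0 is an eigenvalue; the columns are linearly dependent.

To check invertibility, compute det(A).
In this matrix, row 0 and the last row are identical, so one row is a scalar multiple of another and the rows are linearly dependent.
A matrix with linearly dependent rows has det = 0 and is not invertible.
Equivalent failed conditions:
- rank(A) < 4.
- Ax = 0 has non-trivial solutions.
- 0 is an eigenvalue.
- The columns are linearly dependent.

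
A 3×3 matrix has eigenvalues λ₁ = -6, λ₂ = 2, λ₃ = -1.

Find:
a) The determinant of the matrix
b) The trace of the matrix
det = 12, trace = -5

Two standard eigenvalue identities:
- det(A) equals the product of the eigenvalues (counted with multiplicity).
- trace(A) equals the sum of the eigenvalues.
det(A) = (-6)*(2)*(-1) = 12.
trace(A) = -6 + 2 - 1 = -5.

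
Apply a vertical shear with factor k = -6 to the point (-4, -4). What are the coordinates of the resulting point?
(-4, 20)

Shear matrix for vertical shear with factor k = -6:
[[1, 0], [-6, 1]]
Result: (-4, -4) → (-4, 20)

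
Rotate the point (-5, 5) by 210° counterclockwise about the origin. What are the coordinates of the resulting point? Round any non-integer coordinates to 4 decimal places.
(6.8301, -1.8301)

Rotation matrix R(θ) = [[cos θ, -sin θ], [sin θ, cos θ]]; for θ = 210°:
R = [[-√3/2, 1/2], [-1/2, -√3/2]]
Result: R × [-5, 5]ᵀ = [-√3/2·-5 + (1/2)·5, -1/2·-5 + (-√3/2)·5]ᵀ = (6.8301, -1.8301)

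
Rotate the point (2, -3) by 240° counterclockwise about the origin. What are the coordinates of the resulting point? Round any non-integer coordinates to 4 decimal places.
(-3.5981, -0.2321)

Rotation matrix R(θ) = [[cos θ, -sin θ], [sin θ, cos θ]]; for θ = 240°:
R = [[-1/2, √3/2], [-√3/2, -1/2]]
Result: R × [2, -3]ᵀ = [-1/2·2 + (√3/2)·-3, -√3/2·2 + (-1/2)·-3]ᵀ = (-3.5981, -0.2321)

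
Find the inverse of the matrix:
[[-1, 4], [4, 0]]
[[0, 1/4], [1/4, 1/16]]

For [[a,b],[c,d]], inverse = (1/det)·[[d,-b],[-c,a]]
det = -1·0 - 4·4 = -16
Inverse = (1/-16)·[[0, -4], [-4, -1]]
        = [[0, 1/4], [1/4, 1/16]]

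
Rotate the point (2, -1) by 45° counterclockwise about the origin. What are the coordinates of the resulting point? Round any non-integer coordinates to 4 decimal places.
(2.1213, 0.7071)

Rotation matrix R(θ) = [[cos θ, -sin θ], [sin θ, cos θ]]; for θ = 45°:
R = [[√2/2, -√2/2], [√2/2, √2/2]]
Result: R × [2, -1]ᵀ = [√2/2·2 + (-√2/2)·-1, √2/2·2 + (√2/2)·-1]ᵀ = (2.1213, 0.7071)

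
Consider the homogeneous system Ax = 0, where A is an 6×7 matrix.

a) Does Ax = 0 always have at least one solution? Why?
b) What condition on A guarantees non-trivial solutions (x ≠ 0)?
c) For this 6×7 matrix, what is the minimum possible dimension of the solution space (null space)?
a) Yes, x = 0 is always a solution. b) When A has linearly dependent columns (rank < n). c) Minimum nullity = 1.

a) x = 0 satisfies A·0 = 0, so the zero vector is always a solution.
b) Non-trivial solutions exist iff the columns of A are linearly dependent, equivalently rank(A) < n (the number of columns).
c) By rank-nullity, rank(A) + nullity(A) = n = 7. Since A has only 6 rows, rank(A) ≤ 6, so nullity(A) ≥ 7 - 6 = 1.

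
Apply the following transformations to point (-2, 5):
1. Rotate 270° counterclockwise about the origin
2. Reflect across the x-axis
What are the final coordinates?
(5, -2)

Step 1: Rotate 270° → (5, 2)
Step 2: Reflect across the x-axis → (5, -2)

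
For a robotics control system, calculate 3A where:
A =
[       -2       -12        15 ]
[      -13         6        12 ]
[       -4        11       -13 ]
3A =
[       -6       -36        45 ]
[      -39        18        36 ]
[      -12        33       -39 ]

Scalar multiplication is elementwise: (3A)[i][j] = 3 * A[i][j].
  (3A)[0][0] = 3 * (-2) = -6
  (3A)[0][1] = 3 * (-12) = -36
  (3A)[0][2] = 3 * (15) = 45
  (3A)[1][0] = 3 * (-13) = -39
  (3A)[1][1] = 3 * (6) = 18
  (3A)[1][2] = 3 * (12) = 36
  (3A)[2][0] = 3 * (-4) = -12
  (3A)[2][1] = 3 * (11) = 33
  (3A)[2][2] = 3 * (-13) = -39
3A =
[       -6       -36        45 ]
[      -39        18        36 ]
[      -12        33       -39 ]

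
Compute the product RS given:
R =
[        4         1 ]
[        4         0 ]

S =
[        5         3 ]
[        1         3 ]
RS =
[       21        15 ]
[       20        12 ]

Matrix multiplication: (RS)[i][j] = sum over k of R[i][k] * S[k][j].
  (RS)[0][0] = (4)*(5) + (1)*(1) = 21
  (RS)[0][1] = (4)*(3) + (1)*(3) = 15
  (RS)[1][0] = (4)*(5) + (0)*(1) = 20
  (RS)[1][1] = (4)*(3) + (0)*(3) = 12
RS =
[       21        15 ]
[       20        12 ]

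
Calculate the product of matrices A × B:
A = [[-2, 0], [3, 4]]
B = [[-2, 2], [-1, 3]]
[[4, -4], [-10, 18]]

Matrix multiplication:
C[0][0] = -2×-2 + 0×-1 = 4
C[0][1] = -2×2 + 0×3 = -4
C[1][0] = 3×-2 + 4×-1 = -10
C[1][1] = 3×2 + 4×3 = 18
Result: [[4, -4], [-10, 18]]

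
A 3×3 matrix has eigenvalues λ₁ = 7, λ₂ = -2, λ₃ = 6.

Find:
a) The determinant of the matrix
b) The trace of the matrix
det = -84, trace = 11

Two standard eigenvalue identities:
- det(A) equals the product of the eigenvalues (counted with multiplicity).
- trace(A) equals the sum of the eigenvalues.
det(A) = (7)*(-2)*(6) = -84.
trace(A) = 7 - 2 + 6 = 11.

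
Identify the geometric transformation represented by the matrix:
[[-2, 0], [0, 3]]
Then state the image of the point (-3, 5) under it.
non-uniform scaling by (-2, 3); image of (-3, 5) is (6, 15)

This is diagonal with distinct entries, so it scales the x-axis by -2 and the y-axis by 3.
The matrix [[-2, 0], [0, 3]] represents: non-uniform scaling by (-2, 3).
Applying it to (-3, 5): [-2·-3 + 0·5, 0·-3 + 3·5] = (6, 15).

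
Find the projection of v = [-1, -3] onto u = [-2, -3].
[-22/13, -33/13]

The projection of v onto u is proj_u(v) = ((v·u) / (u·u)) · u.
v·u = (-1)*(-2) + (-3)*(-3) = 11.
u·u = (-2)*(-2) + (-3)*(-3) = 13.
coefficient = 11 / 13 = 11/13.
proj_u(v) = 11/13 · [-2, -3] = [-22/13, -33/13].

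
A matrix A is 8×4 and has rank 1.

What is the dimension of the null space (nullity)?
3

The rank-nullity theorem for an m×n matrix states:
rank(A) + nullity(A) = n (the number of columns).
Here n = 4 and rank(A) = 1, so nullity(A) = 4 - 1 = 3.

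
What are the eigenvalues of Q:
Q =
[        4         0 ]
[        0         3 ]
λ = 3, 4

Solve det(Q - λI) = 0. For a 2×2 matrix the characteristic equation is λ² - (trace)λ + det = 0.
trace(Q) = a + d = 4 + 3 = 7.
det(Q) = a*d - b*c = (4)*(3) - (0)*(0) = 12 - 0 = 12.
Characteristic equation: λ² - (7)λ + (12) = 0.
Discriminant = (7)² - 4*(12) = 49 - 48 = 1.
λ = (7 ± √1) / 2 = (7 ± 1) / 2 = 3, 4.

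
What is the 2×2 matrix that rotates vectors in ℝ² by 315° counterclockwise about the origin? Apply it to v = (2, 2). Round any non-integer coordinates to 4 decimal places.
R = [[√2/2, √2/2], [-√2/2, √2/2]]; R·v = (2.8284, 0.0000)

A counterclockwise rotation by angle θ in ℝ² has matrix R(θ) = [[cos θ, -sin θ], [sin θ, cos θ]].
For θ = 315°: cos θ = √2/2, sin θ = -√2/2.
R(315°) = [[√2/2, √2/2], [-√2/2, √2/2]].
R·v = [√2/2·2 + (√2/2)·2, -√2/2·2 + √2/2·2] = (2.8284, 0.0000).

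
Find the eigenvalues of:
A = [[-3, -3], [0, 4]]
λ = -3, 4

Solve det(A - λI) = 0. For a 2×2 matrix this is λ² - (trace)λ + det = 0.
trace(A) = -3 + 4 = 1.
det(A) = (-3)*(4) - (-3)*(0) = -12 - 0 = -12.
Characteristic equation: λ² - (1)λ + (-12) = 0.
Discriminant: (1)² - 4*(-12) = 1 + 48 = 49.
Roots: λ = (1 ± √49) / 2 = -3, 4.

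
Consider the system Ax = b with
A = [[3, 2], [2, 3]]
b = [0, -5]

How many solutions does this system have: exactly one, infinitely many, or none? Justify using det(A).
Exactly one solution

Compute det(A) = (3)*(3) - (2)*(2) = 5.
Because det(A) ≠ 0, A is invertible and Ax = b has a unique solution for every b (here x = A⁻¹ b).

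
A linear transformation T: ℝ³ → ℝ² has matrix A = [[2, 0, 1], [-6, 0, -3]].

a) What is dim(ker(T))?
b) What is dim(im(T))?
dim(ker) = 2, dim(im) = 1

Observe that row 2 = -3 × row 1 (so the rows are linearly dependent).
Thus rank(A) = 1 (only one linearly independent row).
dim(im(T)) = rank(A) = 1.
By the rank-nullity theorem applied to T: ℝ³ → ℝ², rank(A) + nullity(A) = 3 (the domain dimension), so dim(ker(T)) = 3 - 1 = 2.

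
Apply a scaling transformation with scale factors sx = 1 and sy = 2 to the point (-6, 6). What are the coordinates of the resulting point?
(-6, 12)

Scaling matrix:
[[1, 0], [0, 2]]
Result: (-6 × 1, 6 × 2) = (-6, 12)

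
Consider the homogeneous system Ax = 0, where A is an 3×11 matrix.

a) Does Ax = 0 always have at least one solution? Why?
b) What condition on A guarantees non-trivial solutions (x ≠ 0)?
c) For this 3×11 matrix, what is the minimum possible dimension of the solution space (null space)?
a) Yes, x = 0 is always a solution. b) When A has linearly dependent columns (rank < n). c) Minimum nullity = 8.

a) x = 0 satisfies A·0 = 0, so the zero vector is always a solution.
b) Non-trivial solutions exist iff the columns of A are linearly dependent, equivalently rank(A) < n (the number of columns).
c) By rank-nullity, rank(A) + nullity(A) = n = 11. Since A has only 3 rows, rank(A) ≤ 3, so nullity(A) ≥ 11 - 3 = 8.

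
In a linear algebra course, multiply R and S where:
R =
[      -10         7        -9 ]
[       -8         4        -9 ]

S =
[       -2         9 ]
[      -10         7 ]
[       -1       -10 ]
RS =
[      -41        49 ]
[      -15        46 ]

Matrix multiplication: (RS)[i][j] = sum over k of R[i][k] * S[k][j].
  (RS)[0][0] = (-10)*(-2) + (7)*(-10) + (-9)*(-1) = -41
  (RS)[0][1] = (-10)*(9) + (7)*(7) + (-9)*(-10) = 49
  (RS)[1][0] = (-8)*(-2) + (4)*(-10) + (-9)*(-1) = -15
  (RS)[1][1] = (-8)*(9) + (4)*(7) + (-9)*(-10) = 46
RS =
[      -41        49 ]
[      -15        46 ]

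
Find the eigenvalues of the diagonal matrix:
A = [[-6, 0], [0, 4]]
λ₁ = -6, λ₂ = 4

The characteristic polynomial of A is det(A - λI) = (-6 - λ)(4 - λ) = 0.
The roots are λ = -6 and λ = 4, so the eigenvalues are the diagonal entries.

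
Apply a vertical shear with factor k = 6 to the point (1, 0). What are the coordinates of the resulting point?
(1, 6)

Shear matrix for vertical shear with factor k = 6:
[[1, 0], [6, 1]]
Result: (1, 0) → (1, 6)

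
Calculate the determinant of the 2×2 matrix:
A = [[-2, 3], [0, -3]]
6

For A = [[a, b], [c, d]], det(A) = a*d - b*c.
det(A) = (-2)*(-3) - (3)*(0) = 6 - 0 = 6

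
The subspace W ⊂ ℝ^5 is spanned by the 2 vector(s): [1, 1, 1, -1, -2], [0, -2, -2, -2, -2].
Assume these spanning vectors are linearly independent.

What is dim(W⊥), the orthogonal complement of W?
dim(W⊥) = 3

For any subspace W of ℝ^n, dim(W) + dim(W⊥) = n (the whole-space dimension).
Here the given 2 vectors are linearly independent, so dim(W) = 2.
Thus dim(W⊥) = n - dim(W) = 5 - 2 = 3.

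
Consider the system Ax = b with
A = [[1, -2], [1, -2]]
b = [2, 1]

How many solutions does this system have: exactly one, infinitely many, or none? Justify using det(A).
No solution

det(A) = (1)*(-2) - (-2)*(1) = 0, so A is singular.
The column space of A is span(column 1) = span([1, 1]).
b = [2, 1] is not a scalar multiple of column 1, so b ∉ column space and the system is inconsistent — no solution.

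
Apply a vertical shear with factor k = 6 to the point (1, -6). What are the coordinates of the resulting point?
(1, 0)

Shear matrix for vertical shear with factor k = 6:
[[1, 0], [6, 1]]
Result: (1, -6) → (1, 0)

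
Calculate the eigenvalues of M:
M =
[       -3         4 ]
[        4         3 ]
λ = -5, 5

Solve det(M - λI) = 0. For a 2×2 matrix the characteristic equation is λ² - (trace)λ + det = 0.
trace(M) = a + d = -3 + 3 = 0.
det(M) = a*d - b*c = (-3)*(3) - (4)*(4) = -9 - 16 = -25.
Characteristic equation: λ² - (0)λ + (-25) = 0.
Discriminant = (0)² - 4*(-25) = 0 + 100 = 100.
λ = (0 ± √100) / 2 = (0 ± 10) / 2 = -5, 5.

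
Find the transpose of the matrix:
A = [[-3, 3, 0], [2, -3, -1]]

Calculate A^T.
[[-3, 2], [3, -3], [0, -1]]

The transpose sends entry (i,j) to (j,i); rows become columns.
Row 0 of A: [-3, 3, 0] -> column 0 of A^T.
Row 1 of A: [2, -3, -1] -> column 1 of A^T.
A^T = [[-3, 2], [3, -3], [0, -1]]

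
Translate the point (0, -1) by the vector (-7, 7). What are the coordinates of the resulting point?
(-7, 6)

Translation by (-7, 7):
x' = 0 + -7 = -7
y' = -1 + 7 = 6
Homogeneous matrix: [[1, 0, -7], [0, 1, 7], [0, 0, 1]]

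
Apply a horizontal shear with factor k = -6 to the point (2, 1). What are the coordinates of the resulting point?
(-4, 1)

Shear matrix for horizontal shear with factor k = -6:
[[1, -6], [0, 1]]
Result: (2, 1) → (-4, 1)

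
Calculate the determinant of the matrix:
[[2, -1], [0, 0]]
0

For a 2×2 matrix [[a, b], [c, d]], det = ad - bc
det = (2)(0) - (-1)(0) = 0 - 0 = 0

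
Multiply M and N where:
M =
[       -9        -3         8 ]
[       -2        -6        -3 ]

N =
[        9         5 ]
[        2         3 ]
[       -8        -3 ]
MN =
[     -151       -78 ]
[       -6       -19 ]

Matrix multiplication: (MN)[i][j] = sum over k of M[i][k] * N[k][j].
  (MN)[0][0] = (-9)*(9) + (-3)*(2) + (8)*(-8) = -151
  (MN)[0][1] = (-9)*(5) + (-3)*(3) + (8)*(-3) = -78
  (MN)[1][0] = (-2)*(9) + (-6)*(2) + (-3)*(-8) = -6
  (MN)[1][1] = (-2)*(5) + (-6)*(3) + (-3)*(-3) = -19
MN =
[     -151       -78 ]
[       -6       -19 ]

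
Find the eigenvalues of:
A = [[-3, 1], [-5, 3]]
λ = -2, 2

Solve det(A - λI) = 0. For a 2×2 matrix this is λ² - (trace)λ + det = 0.
trace(A) = -3 + 3 = 0.
det(A) = (-3)*(3) - (1)*(-5) = -9 + 5 = -4.
Characteristic equation: λ² - (0)λ + (-4) = 0.
Discriminant: (0)² - 4*(-4) = 0 + 16 = 16.
Roots: λ = (0 ± √16) / 2 = -2, 2.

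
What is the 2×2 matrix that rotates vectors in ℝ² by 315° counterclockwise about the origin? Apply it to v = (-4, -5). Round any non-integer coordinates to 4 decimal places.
R = [[√2/2, √2/2], [-√2/2, √2/2]]; R·v = (-6.3640, -0.7071)

A counterclockwise rotation by angle θ in ℝ² has matrix R(θ) = [[cos θ, -sin θ], [sin θ, cos θ]].
For θ = 315°: cos θ = √2/2, sin θ = -√2/2.
R(315°) = [[√2/2, √2/2], [-√2/2, √2/2]].
R·v = [√2/2·-4 + (√2/2)·-5, -√2/2·-4 + √2/2·-5] = (-6.3640, -0.7071).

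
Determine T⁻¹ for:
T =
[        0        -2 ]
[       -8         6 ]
det(T) = -16
T⁻¹ =
[     -3/8      -1/8 ]
[     -1/2         0 ]

For a 2×2 matrix T = [[a, b], [c, d]] with det(T) ≠ 0, T⁻¹ = (1/det(T)) * [[d, -b], [-c, a]].
det(T) = (0)*(6) - (-2)*(-8) = 0 - 16 = -16.
T⁻¹ = (1/-16) * [[6, 2], [8, 0]].
Dividing each entry by -16 and reducing:
T⁻¹ =
[     -3/8      -1/8 ]
[     -1/2         0 ]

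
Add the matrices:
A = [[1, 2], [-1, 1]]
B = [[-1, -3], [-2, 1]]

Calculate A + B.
[[0, -1], [-3, 2]]

Add corresponding elements:
(1)+(-1)=0
(2)+(-3)=-1
(-1)+(-2)=-3
(1)+(1)=2
A + B = [[0, -1], [-3, 2]]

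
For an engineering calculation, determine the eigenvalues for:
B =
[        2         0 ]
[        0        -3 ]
λ = -3, 2

Solve det(B - λI) = 0. For a 2×2 matrix the characteristic equation is λ² - (trace)λ + det = 0.
trace(B) = a + d = 2 - 3 = -1.
det(B) = a*d - b*c = (2)*(-3) - (0)*(0) = -6 - 0 = -6.
Characteristic equation: λ² - (-1)λ + (-6) = 0.
Discriminant = (-1)² - 4*(-6) = 1 + 24 = 25.
λ = (-1 ± √25) / 2 = (-1 ± 5) / 2 = -3, 2.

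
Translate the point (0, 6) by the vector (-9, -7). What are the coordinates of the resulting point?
(-9, -1)

Translation by (-9, -7):
x' = 0 + -9 = -9
y' = 6 + -7 = -1
Homogeneous matrix: [[1, 0, -9], [0, 1, -7], [0, 0, 1]]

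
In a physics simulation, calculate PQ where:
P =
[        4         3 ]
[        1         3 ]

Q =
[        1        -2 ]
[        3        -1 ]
PQ =
[       13       -11 ]
[       10        -5 ]

Matrix multiplication: (PQ)[i][j] = sum over k of P[i][k] * Q[k][j].
  (PQ)[0][0] = (4)*(1) + (3)*(3) = 13
  (PQ)[0][1] = (4)*(-2) + (3)*(-1) = -11
  (PQ)[1][0] = (1)*(1) + (3)*(3) = 10
  (PQ)[1][1] = (1)*(-2) + (3)*(-1) = -5
PQ =
[       13       -11 ]
[       10        -5 ]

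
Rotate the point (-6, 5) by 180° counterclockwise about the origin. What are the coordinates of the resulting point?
(6, -5)

Rotation matrix R(θ) = [[cos θ, -sin θ], [sin θ, cos θ]]; for θ = 180°:
R = [[-1, 0], [0, -1]]
Result: R × [-6, 5]ᵀ = [-1·-6 + (0)·5, 0·-6 + (-1)·5]ᵀ = (6, -5)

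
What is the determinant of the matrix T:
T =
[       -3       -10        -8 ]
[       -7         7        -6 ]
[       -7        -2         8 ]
det(T) = -1616

Expand along row 0 (cofactor expansion): det(T) = a*(e*i - f*h) - b*(d*i - f*g) + c*(d*h - e*g), where the 3×3 is [[a, b, c], [d, e, f], [g, h, i]].
Minor M_00 = (7)*(8) - (-6)*(-2) = 56 - 12 = 44.
Minor M_01 = (-7)*(8) - (-6)*(-7) = -56 - 42 = -98.
Minor M_02 = (-7)*(-2) - (7)*(-7) = 14 + 49 = 63.
det(T) = (-3)*(44) - (-10)*(-98) + (-8)*(63) = -132 - 980 - 504 = -1616.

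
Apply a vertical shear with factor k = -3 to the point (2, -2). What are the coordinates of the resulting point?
(2, -8)

Shear matrix for vertical shear with factor k = -3:
[[1, 0], [-3, 1]]
Result: (2, -2) → (2, -8)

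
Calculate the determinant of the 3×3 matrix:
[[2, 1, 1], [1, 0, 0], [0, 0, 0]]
0

Expansion along first row:
det = 2·det([[0,0],[0,0]]) - 1·det([[1,0],[0,0]]) + 1·det([[1,0],[0,0]])
    = 2·(0·0 - 0·0) - 1·(1·0 - 0·0) + 1·(1·0 - 0·0)
    = 2·0 - 1·0 + 1·0
    = 0 + 0 + 0 = 0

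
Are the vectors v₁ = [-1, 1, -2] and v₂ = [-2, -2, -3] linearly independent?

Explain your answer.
Yes, linearly independent

Two vectors are linearly dependent iff one is a scalar multiple of the other.
No single scalar k satisfies v₂ = k·v₁ (the ratios of corresponding entries disagree), so v₁ and v₂ are linearly independent.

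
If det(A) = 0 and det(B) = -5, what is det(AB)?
0

Use the multiplicative property of determinants: det(AB) = det(A)*det(B).
det(AB) = (0)*(-5) = 0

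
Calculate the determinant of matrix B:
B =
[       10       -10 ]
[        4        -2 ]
det(B) = 20

For a 2×2 matrix [[a, b], [c, d]], det = a*d - b*c.
det(B) = (10)*(-2) - (-10)*(4) = -20 + 40 = 20.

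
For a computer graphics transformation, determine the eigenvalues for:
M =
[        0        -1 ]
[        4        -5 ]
λ = -4, -1

Solve det(M - λI) = 0. For a 2×2 matrix the characteristic equation is λ² - (trace)λ + det = 0.
trace(M) = a + d = 0 - 5 = -5.
det(M) = a*d - b*c = (0)*(-5) - (-1)*(4) = 0 + 4 = 4.
Characteristic equation: λ² - (-5)λ + (4) = 0.
Discriminant = (-5)² - 4*(4) = 25 - 16 = 9.
λ = (-5 ± √9) / 2 = (-5 ± 3) / 2 = -4, -1.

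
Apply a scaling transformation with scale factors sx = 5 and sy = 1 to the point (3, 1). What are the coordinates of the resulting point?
(15, 1)

Scaling matrix:
[[5, 0], [0, 1]]
Result: (3 × 5, 1 × 1) = (15, 1)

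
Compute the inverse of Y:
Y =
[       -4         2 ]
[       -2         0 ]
det(Y) = 4
Y⁻¹ =
[        0      -1/2 ]
[      1/2        -1 ]

For a 2×2 matrix Y = [[a, b], [c, d]] with det(Y) ≠ 0, Y⁻¹ = (1/det(Y)) * [[d, -b], [-c, a]].
det(Y) = (-4)*(0) - (2)*(-2) = 0 + 4 = 4.
Y⁻¹ = (1/4) * [[0, -2], [2, -4]].
Dividing each entry by 4 and reducing:
Y⁻¹ =
[        0      -1/2 ]
[      1/2        -1 ]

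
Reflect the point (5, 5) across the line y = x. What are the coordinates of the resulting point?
(5, 5)

Reflection across line y = x: (5, 5) → (5, 5)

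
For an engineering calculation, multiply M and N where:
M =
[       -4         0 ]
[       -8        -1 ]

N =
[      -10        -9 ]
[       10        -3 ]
MN =
[       40        36 ]
[       70        75 ]

Matrix multiplication: (MN)[i][j] = sum over k of M[i][k] * N[k][j].
  (MN)[0][0] = (-4)*(-10) + (0)*(10) = 40
  (MN)[0][1] = (-4)*(-9) + (0)*(-3) = 36
  (MN)[1][0] = (-8)*(-10) + (-1)*(10) = 70
  (MN)[1][1] = (-8)*(-9) + (-1)*(-3) = 75
MN =
[       40        36 ]
[       70        75 ]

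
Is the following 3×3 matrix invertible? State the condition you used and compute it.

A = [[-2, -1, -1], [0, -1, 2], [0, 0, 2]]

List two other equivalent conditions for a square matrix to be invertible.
Yes, invertible; det(A) = 4 ≠ 0. Equivalent conditions: rank(A) = 3; Ax = 0 has only the trivial solution; 0 is not an eigenvalue; the columns of A are linearly independent.

To check invertibility, compute det(A).
The given matrix is triangular, so det(A) equals the product of its diagonal entries = 4 ≠ 0.
Since det(A) ≠ 0, A is invertible.
Equivalent conditions for a square matrix A to be invertible:
- rank(A) = 3 (full rank).
- The homogeneous system Ax = 0 has only the trivial solution x = 0.
- 0 is not an eigenvalue of A.
- The columns (equivalently rows) of A are linearly independent.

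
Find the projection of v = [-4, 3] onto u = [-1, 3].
[-13/10, 39/10]

The projection of v onto u is proj_u(v) = ((v·u) / (u·u)) · u.
v·u = (-4)*(-1) + (3)*(3) = 13.
u·u = (-1)*(-1) + (3)*(3) = 10.
coefficient = 13 / 10 = 13/10.
proj_u(v) = 13/10 · [-1, 3] = [-13/10, 39/10].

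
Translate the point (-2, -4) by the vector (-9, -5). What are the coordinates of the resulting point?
(-11, -9)

Translation by (-9, -5):
x' = -2 + -9 = -11
y' = -4 + -5 = -9
Homogeneous matrix: [[1, 0, -9], [0, 1, -5], [0, 0, 1]]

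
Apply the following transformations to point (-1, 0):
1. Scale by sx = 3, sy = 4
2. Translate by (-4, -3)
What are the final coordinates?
(-7, -3)

Step 1: Scale (-1, 0) by (sx, sy) = (3, 4) → (-3, 0)
Step 2: Translate by (-4, -3) → (-7, -3)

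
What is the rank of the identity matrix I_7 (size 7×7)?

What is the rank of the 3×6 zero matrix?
rank(I_7) = 7, rank(0) = 0

The identity I_7 has 7 columns that are the standard basis vectors e_1, …, e_7. These are linearly independent, so all 7 columns are pivots and rank(I_7) = 7.
The 3×6 zero matrix has every entry zero, so every row is the zero row and there are no pivots; rank(0) = 0.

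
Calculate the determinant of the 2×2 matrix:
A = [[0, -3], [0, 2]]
0

For A = [[a, b], [c, d]], det(A) = a*d - b*c.
det(A) = (0)*(2) - (-3)*(0) = 0 - 0 = 0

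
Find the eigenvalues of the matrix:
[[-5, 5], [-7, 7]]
λ = 0 and λ = 2

Characteristic equation: det(A - λI) = 0
λ² - (trace)λ + (det) = 0
λ² - (2)λ + (0) = 0
λ² - 2λ + 0 = 0
Solving: λ = 0, 2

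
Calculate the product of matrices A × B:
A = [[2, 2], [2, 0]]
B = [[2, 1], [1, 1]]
[[6, 4], [4, 2]]

Matrix multiplication:
C[0][0] = 2×2 + 2×1 = 6
C[0][1] = 2×1 + 2×1 = 4
C[1][0] = 2×2 + 0×1 = 4
C[1][1] = 2×1 + 0×1 = 2
Result: [[6, 4], [4, 2]]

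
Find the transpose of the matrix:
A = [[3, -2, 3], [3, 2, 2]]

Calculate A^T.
[[3, 3], [-2, 2], [3, 2]]

The transpose sends entry (i,j) to (j,i); rows become columns.
Row 0 of A: [3, -2, 3] -> column 0 of A^T.
Row 1 of A: [3, 2, 2] -> column 1 of A^T.
A^T = [[3, 3], [-2, 2], [3, 2]]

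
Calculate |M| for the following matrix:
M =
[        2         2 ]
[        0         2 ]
det(M) = 4

For a 2×2 matrix [[a, b], [c, d]], det = a*d - b*c.
det(M) = (2)*(2) - (2)*(0) = 4 - 0 = 4.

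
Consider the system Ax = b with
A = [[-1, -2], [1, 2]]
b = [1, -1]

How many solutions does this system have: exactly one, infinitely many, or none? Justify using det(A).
Infinitely many solutions

det(A) = (-1)*(2) - (-2)*(1) = 0, so A is singular (column 2 is 2 times column 1).
b = [1, -1] = -1 * column 1 of A, so b lies in the column space of A.
A singular matrix whose right-hand side is in its column space gives a 1-parameter family of solutions — infinitely many.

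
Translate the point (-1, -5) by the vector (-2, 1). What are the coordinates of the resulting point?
(-3, -4)

Translation by (-2, 1):
x' = -1 + -2 = -3
y' = -5 + 1 = -4
Homogeneous matrix: [[1, 0, -2], [0, 1, 1], [0, 0, 1]]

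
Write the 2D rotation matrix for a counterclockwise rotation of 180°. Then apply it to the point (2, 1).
R = [[-1, 0], [0, -1]]; R·(2, 1) = (-2, -1)

Rotation matrix formula: R(θ) = [[cos θ, -sin θ], [sin θ, cos θ]]
For θ = 180°:
cos(180°) = -1
sin(180°) = 0
R = [[-1, 0], [0, -1]]
Apply to (2, 1): [-1·2 + (0)·1, 0·2 + -1·1] = (-2, -1)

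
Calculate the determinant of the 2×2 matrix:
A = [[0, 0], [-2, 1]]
0

For A = [[a, b], [c, d]], det(A) = a*d - b*c.
det(A) = (0)*(1) - (0)*(-2) = 0 - 0 = 0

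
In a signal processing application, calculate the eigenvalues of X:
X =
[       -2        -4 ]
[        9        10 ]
λ = 4, 4

Solve det(X - λI) = 0. For a 2×2 matrix the characteristic equation is λ² - (trace)λ + det = 0.
trace(X) = a + d = -2 + 10 = 8.
det(X) = a*d - b*c = (-2)*(10) - (-4)*(9) = -20 + 36 = 16.
Characteristic equation: λ² - (8)λ + (16) = 0.
Discriminant = (8)² - 4*(16) = 64 - 64 = 0.
λ = (8 ± √0) / 2 = (8 ± 0) / 2 = 4, 4.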